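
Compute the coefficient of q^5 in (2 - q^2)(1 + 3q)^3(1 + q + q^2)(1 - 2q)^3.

(2 - q^2) has coefficients 2,0,-1 for degrees 0…2.
(1 + 3q)^3 has coefficients 1,9,27,27,0,0 for degrees 0…5.
Multiplying by (1 + q + q^2) gives running coefficients 1,10,37,63,54,27 for degrees 0…5.
Finally multiplying by (1 - 2q)^3, the product of all factors after the first has coefficients 1,4,-11,-47,40,163 for degrees 0…5.
[q^5] = 2·163 − 1·(-47) = 373.

373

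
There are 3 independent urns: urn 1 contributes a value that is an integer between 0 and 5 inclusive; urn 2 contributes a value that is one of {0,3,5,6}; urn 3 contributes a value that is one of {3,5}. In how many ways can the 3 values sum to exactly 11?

The generating function for the choices is (1 + q + q^2 + q^3 + q^4 + q^5)·(1 + q^3 + q^5 + q^6)·(q^3 + q^5); the count is [q^11].
(1 + q + q^2 + q^3 + q^4 + q^5) has coefficients 1,1,1,1,1,1 for degrees 0…5.
(1 + q^3 + q^5 + q^6) has coefficients 1,0,0,1,0,1,1,0,0,0,0,0 for degrees 0…11.
Finally multiplying by (q^3 + q^5), the product of all factors after the first has coefficients 0,0,0,1,0,1,1,0,2,1,1,1 for degrees 0…11.
[q^11] = 1·1 + 1·1 + 1·1 + 1·2 + 1·0 + 1·1 = 6.

6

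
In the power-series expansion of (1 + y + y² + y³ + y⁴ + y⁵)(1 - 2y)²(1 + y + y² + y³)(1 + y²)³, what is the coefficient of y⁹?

(1 + y + y² + y³ + y⁴ + y⁵) has coefficients 1,1,1,1,1,1 for degrees 0…5.
(1 - 2y)² has coefficients 1,-4,4,0,0,0,0,0,0,0 for degrees 0…9.
Multiplying by (1 + y + y² + y³) gives running coefficients 1,-3,1,1,0,4,0,0,0,0 for degrees 0…9.
Finally multiplying by (1 + y²)³, the product of all factors after the first has coefficients 1,-3,4,-8,6,-2,4,12,1,13 for degrees 0…9.
[y⁹] = 1·13 + 1·1 + 1·12 + 1·4 + 1·(-2) + 1·6 = 34.

34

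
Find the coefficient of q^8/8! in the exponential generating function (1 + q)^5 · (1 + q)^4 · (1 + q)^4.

51891840

The EGF product rule gives c_8 = Σ_{k_1+k_2+k_3=8} C(8; k_1,k_2,k_3) · ∏ g_i(k_i), where (1+q)^5 gives the falling factorial (5)_k; (1+q)^4 gives the falling factorial (4)_k; (1+q)^4 gives the falling factorial (4)_k.
g_1(k) for k = 0…8: 1, 5, 20, 60, 120, 120, 0, 0, 0.
g_2(k) for k = 0…8: 1, 4, 12, 24, 24, 0, 0, 0, 0.
g_3(k) for k = 0…8: 1, 4, 12, 24, 24, 0, 0, 0, 0.
First combine the last two factors: h(k) = Σ_j C(k,j)·g_2(j)·g_3(k−j) for k = 0…8: 1, 8, 56, 336, 1680, 6720, 20160, 40320, 40320.
c_8 = Σ_k C(8,k)·g_1(k)·h(8−k) = 1·1·40320 + 8·5·40320 + 28·20·20160 + 56·60·6720 + 70·120·1680 + 56·120·336 = 40320 + 1612800 + 11289600 + 22579200 + 14112000 + 2257920 = 51891840.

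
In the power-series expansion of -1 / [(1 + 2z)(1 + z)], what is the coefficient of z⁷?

Partial fractions give a closed form: a_n = (-2)·(-2)^n + (1)·(-1)^n.
At n = 7: a_7 = 255.

255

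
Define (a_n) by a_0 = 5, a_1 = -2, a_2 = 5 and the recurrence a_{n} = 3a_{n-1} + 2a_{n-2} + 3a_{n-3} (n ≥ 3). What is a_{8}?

The ordinary generating function has denominator 1 - 3q - 2q^2 - 3q^3.
Iterating the recurrence: a_0,…,a_{8} = 5, -2, 5, 26, 82, 313, 1181, 4415, 16546.

16546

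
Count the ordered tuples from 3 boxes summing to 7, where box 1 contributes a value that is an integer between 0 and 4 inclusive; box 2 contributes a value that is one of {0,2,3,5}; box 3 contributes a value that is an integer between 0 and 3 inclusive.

The generating function for the choices is (1 + x + x² + x³ + x⁴)·(1 + x² + x³ + x⁵)·(1 + x + x² + x³); the count is [x⁷].
(1 + x + x² + x³ + x⁴) has coefficients 1,1,1,1,1 for degrees 0…4.
(1 + x² + x³ + x⁵) has coefficients 1,0,1,1,0,1,0,0 for degrees 0…7.
Finally multiplying by (1 + x + x² + x³), the product of all factors after the first has coefficients 1,1,2,3,2,3,2,1 for degrees 0…7.
[x⁷] = 1·1 + 1·2 + 1·3 + 1·2 + 1·3 = 11.

11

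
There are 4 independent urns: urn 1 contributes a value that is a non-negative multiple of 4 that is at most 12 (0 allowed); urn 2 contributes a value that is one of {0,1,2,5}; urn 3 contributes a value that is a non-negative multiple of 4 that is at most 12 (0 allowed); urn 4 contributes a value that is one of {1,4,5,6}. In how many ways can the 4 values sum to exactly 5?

4

The generating function for the choices is (1 + t^4 + t^8 + t^12)·(1 + t + t^2 + t^5)·(1 + t^4 + t^8 + t^12)·(t + t^4 + t^5 + t^6); the count is [t^5].
(1 + t^4 + t^8 + t^12) has coefficients 1,0,0,0,1,0 for degrees 0…5.
(1 + t + t^2 + t^5) has coefficients 1,1,1,0,0,1 for degrees 0…5.
Multiplying by (1 + t^4 + t^8 + t^12) gives running coefficients 1,1,1,0,1,2 for degrees 0…5.
Finally multiplying by (t + t^4 + t^5 + t^6), the product of all factors after the first has coefficients 0,1,1,1,1,3 for degrees 0…5.
[t^5] = 1·3 + 1·1 = 4.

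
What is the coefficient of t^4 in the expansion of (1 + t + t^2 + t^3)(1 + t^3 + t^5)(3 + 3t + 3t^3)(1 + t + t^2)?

(1 + t + t^2 + t^3) has coefficients 1,1,1,1 for degrees 0…3.
(1 + t^3 + t^5) has coefficients 1,0,0,1,0 for degrees 0…4.
Multiplying by (3 + 3t + 3t^3) gives running coefficients 3,3,0,6,3 for degrees 0…4.
Finally multiplying by (1 + t + t^2), the product of all factors after the first has coefficients 3,6,6,9,9 for degrees 0…4.
[t^4] = 1·9 + 1·9 + 1·6 + 1·6 = 30.

30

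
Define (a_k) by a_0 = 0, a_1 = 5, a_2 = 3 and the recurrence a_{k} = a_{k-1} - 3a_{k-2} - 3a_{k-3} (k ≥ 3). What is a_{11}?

The ordinary generating function has denominator 1 - q + 3q^2 + 3q^3.
Iterating the recurrence: a_0,…,a_{11} = 0, 5, 3, -12, -36, -9, 135, 270, -108, -1323, -1809, 2484.

2484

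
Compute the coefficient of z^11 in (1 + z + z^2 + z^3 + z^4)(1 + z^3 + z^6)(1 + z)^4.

16

(1 + z + z^2 + z^3 + z^4) has coefficients 1,1,1,1,1 for degrees 0…4.
(1 + z^3 + z^6) has coefficients 1,0,0,1,0,0,1,0,0,0,0,0 for degrees 0…11.
Finally multiplying by (1 + z)^4, the product of all factors after the first has coefficients 1,4,6,5,5,6,5,5,6,4,1,0 for degrees 0…11.
[z^11] = 1·0 + 1·1 + 1·4 + 1·6 + 1·5 = 16.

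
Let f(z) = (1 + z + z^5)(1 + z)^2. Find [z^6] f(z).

(1 + z + z^5) has coefficients 1,1,0,0,0,1 for degrees 0…5.
(1 + z)^2 has coefficients 1,2,1,0,0,0,0 for degrees 0…6.
[z^6] = 1·0 + 1·0 + 1·2 = 2.

2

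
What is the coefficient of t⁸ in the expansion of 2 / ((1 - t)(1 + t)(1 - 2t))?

682

Partial fractions give a closed form: a_n = (-1)·1^n + (1/3)·(-1)^n + (8/3)·2^n.
At n = 8: a_8 = 682.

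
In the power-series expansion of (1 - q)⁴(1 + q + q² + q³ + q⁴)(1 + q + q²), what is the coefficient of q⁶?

2

(1 - q)⁴ has coefficients 1,-4,6,-4,1 for degrees 0…4.
(1 + q + q² + q³ + q⁴) has coefficients 1,1,1,1,1,0,0 for degrees 0…6.
Finally multiplying by (1 + q + q²), the product of all factors after the first has coefficients 1,2,3,3,3,2,1 for degrees 0…6.
[q⁶] = 1·1 − 4·2 + 6·3 − 4·3 + 1·3 = 2.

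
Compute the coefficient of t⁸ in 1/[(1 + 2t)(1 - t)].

171

Partial fractions give a closed form: a_n = (2/3)·(-2)^n + (1/3)·1^n.
At n = 8: a_8 = 171.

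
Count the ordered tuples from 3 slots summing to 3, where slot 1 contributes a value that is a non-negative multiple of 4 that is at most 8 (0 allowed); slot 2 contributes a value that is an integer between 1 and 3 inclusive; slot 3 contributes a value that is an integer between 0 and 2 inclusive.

The generating function for the choices is (1 + t^4 + t^8)·(t + t^2 + t^3)·(1 + t + t^2); the count is [t^3].
(1 + t^4 + t^8) has coefficients 1,0,0,0 for degrees 0…3.
(t + t^2 + t^3) has coefficients 0,1,1,1 for degrees 0…3.
Finally multiplying by (1 + t + t^2), the product of all factors after the first has coefficients 0,1,2,3 for degrees 0…3.
[t^3] = 1·3 = 3.

3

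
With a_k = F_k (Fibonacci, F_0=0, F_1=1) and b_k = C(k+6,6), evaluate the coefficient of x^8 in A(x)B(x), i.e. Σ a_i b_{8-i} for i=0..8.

The convolution is the x^8 coefficient of A(x)B(x).
Σ = 0·3003 + 1·1716 + 1·924 + 2·462 + 3·210 + 5·84 + 8·28 + 13·7 + 21·1 = 4950.

4950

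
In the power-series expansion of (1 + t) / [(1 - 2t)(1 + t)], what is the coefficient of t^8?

The denominator gives the recurrence a_n = a_(n−1) + 2a_(n−2) for n ≥ 2; the numerator fixes a_0 = 1, a_1 = 2.
Iterating: 1, 2, 4, 8, 16, 32, 64, 128, 256, so a_8 = 256.

256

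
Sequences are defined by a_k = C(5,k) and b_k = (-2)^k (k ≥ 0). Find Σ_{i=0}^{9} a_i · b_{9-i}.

-16

This is [x^9] in the product of the two ordinary generating functions.
Σ = 1·(-512) + 5·256 + 10·(-128) + 10·64 + 5·(-32) + 1·16 + 0·(-8) + 0·4 + 0·(-2) + 0·1 = -16.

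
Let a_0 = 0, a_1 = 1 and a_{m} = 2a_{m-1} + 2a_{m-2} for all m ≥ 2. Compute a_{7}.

The ordinary generating function has denominator 1 - 2y - 2y^2.
Iterating the recurrence: a_0,…,a_{7} = 0, 1, 2, 6, 16, 44, 120, 328.

328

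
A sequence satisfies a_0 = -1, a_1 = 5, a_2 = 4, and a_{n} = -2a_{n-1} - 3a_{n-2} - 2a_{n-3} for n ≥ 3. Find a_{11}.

The ordinary generating function has denominator 1 + 2z + 3z^2 + 2z^3.
Iterating the recurrence: a_0,…,a_{11} = -1, 5, 4, -21, 20, 15, -48, 11, 92, -121, -56, 291.

291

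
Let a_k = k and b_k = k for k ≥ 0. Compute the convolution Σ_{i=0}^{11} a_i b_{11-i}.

The convolution is the x^11 coefficient of A(x)B(x).
Σ = 0·11 + 1·10 + 2·9 + 3·8 + 4·7 + 5·6 + 6·5 + 7·4 + 8·3 + 9·2 + 10·1 + 11·0 = 220.

220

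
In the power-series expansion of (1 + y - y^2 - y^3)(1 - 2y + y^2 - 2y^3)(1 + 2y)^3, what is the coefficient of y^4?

-33

(1 + y - y^2 - y^3) has coefficients 1,1,-1,-1 for degrees 0…3.
(1 - 2y + y^2 - 2y^3) has coefficients 1,-2,1,-2,0 for degrees 0…4.
Finally multiplying by (1 + 2y)^3, the product of all factors after the first has coefficients 1,4,1,-12,-16 for degrees 0…4.
[y^4] = 1·(-16) + 1·(-12) − 1·1 − 1·4 = -33.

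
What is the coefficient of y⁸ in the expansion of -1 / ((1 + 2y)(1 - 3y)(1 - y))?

Partial fractions give a closed form: a_n = (-4/15)·(-2)^n + (-9/10)·3^n + (1/6)·1^n.
At n = 8: a_8 = -5973.

-5973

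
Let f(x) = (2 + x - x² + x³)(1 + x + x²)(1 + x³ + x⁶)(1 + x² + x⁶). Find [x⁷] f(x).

(2 + x - x² + x³) has coefficients 2,1,-1,1 for degrees 0…3.
(1 + x + x²) has coefficients 1,1,1,0,0,0,0,0 for degrees 0…7.
Multiplying by (1 + x³ + x⁶) gives running coefficients 1,1,1,1,1,1,1,1 for degrees 0…7.
Finally multiplying by (1 + x² + x⁶), the product of all factors after the first has coefficients 1,1,2,2,2,2,3,3 for degrees 0…7.
[x⁷] = 2·3 + 1·3 − 1·2 + 1·2 = 9.

9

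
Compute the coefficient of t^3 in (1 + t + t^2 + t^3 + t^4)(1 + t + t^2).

3

(1 + t + t^2 + t^3 + t^4) has coefficients 1,1,1,1 for degrees 0…3.
(1 + t + t^2) has coefficients 1,1,1,0 for degrees 0…3.
[t^3] = 1·0 + 1·1 + 1·1 + 1·1 = 3.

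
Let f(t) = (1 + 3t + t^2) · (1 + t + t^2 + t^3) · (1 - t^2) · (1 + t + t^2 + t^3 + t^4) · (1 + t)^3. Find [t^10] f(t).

-71

(1 + 3t + t^2) has coefficients 1,3,1 for degrees 0…2.
(1 + t + t^2 + t^3) has coefficients 1,1,1,1,0,0,0,0,0,0,0 for degrees 0…10.
Multiplying by (1 - t^2) gives running coefficients 1,1,0,0,-1,-1,0,0,0,0,0 for degrees 0…10.
Multiplying by (1 + t + t^2 + t^3 + t^4) gives running coefficients 1,2,2,2,1,-1,-2,-2,-2,-1,0 for degrees 0…10.
Finally multiplying by (1 + t)^3, the product of all factors after the first has coefficients 1,5,11,15,15,10,0,-10,-15,-15,-11 for degrees 0…10.
[t^10] = 1·(-11) + 3·(-15) + 1·(-15) = -71.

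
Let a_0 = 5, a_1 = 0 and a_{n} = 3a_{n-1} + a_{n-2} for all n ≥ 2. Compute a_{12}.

707405

The ordinary generating function has denominator 1 - 3z - z^2.
Iterating the recurrence: a_0,…,a_{12} = 5, 0, 5, 15, 50, 165, 545, 1800, 5945, 19635, 64850, 214185, 707405.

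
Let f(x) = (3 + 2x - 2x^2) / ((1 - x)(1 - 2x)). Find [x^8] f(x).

The denominator gives the recurrence a_n = 3a_(n−1) − 2a_(n−2) for n ≥ 3; the numerator fixes a_0 = 3, a_1 = 11, a_2 = 25.
Iterating: 3, 11, 25, 53, 109, 221, 445, 893, 1789, so a_8 = 1789.

1789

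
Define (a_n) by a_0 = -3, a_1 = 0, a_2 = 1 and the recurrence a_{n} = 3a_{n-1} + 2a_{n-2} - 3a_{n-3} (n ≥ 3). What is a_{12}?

The ordinary generating function has denominator 1 - 3y - 2y^2 + 3y^3.
Iterating the recurrence: a_0,…,a_{12} = -3, 0, 1, 12, 38, 135, 445, 1491, 4958, 16521, 55006, 183186, 610007.

610007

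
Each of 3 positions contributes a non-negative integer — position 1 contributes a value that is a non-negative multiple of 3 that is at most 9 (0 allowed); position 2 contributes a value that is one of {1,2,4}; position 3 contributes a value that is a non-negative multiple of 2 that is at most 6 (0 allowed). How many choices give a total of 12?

3

The generating function for the choices is (1 + t^3 + t^6 + t^9)·(t + t^2 + t^4)·(1 + t^2 + t^4 + t^6); the count is [t^12].
(1 + t^3 + t^6 + t^9) has coefficients 1,0,0,1,0,0,1,0,0,1 for degrees 0…9.
(t + t^2 + t^4) has coefficients 0,1,1,0,1,0,0,0,0,0,0,0,0 for degrees 0…12.
Finally multiplying by (1 + t^2 + t^4 + t^6), the product of all factors after the first has coefficients 0,1,1,1,2,1,2,1,2,0,1,0,0 for degrees 0…12.
[t^12] = 1·0 + 1·0 + 1·2 + 1·1 = 3.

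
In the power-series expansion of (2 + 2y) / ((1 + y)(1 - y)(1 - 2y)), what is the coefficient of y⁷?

Partial fractions give a closed form: a_n = (-2)·1^n + (4)·2^n.
At n = 7: a_7 = 510.

510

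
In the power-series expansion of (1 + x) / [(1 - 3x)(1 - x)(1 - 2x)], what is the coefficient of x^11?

Partial fractions give a closed form: a_n = (6)·3^n + (1)·1^n + (-6)·2^n.
At n = 11: a_11 = 1050595.

1050595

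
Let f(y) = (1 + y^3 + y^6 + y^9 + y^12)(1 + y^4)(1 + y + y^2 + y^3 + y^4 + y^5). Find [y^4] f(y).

(1 + y^3 + y^6 + y^9 + y^12) has coefficients 1,0,0,1,0 for degrees 0…4.
(1 + y^4) has coefficients 1,0,0,0,1 for degrees 0…4.
Finally multiplying by (1 + y + y^2 + y^3 + y^4 + y^5), the product of all factors after the first has coefficients 1,1,1,1,2 for degrees 0…4.
[y^4] = 1·2 + 1·1 = 3.

3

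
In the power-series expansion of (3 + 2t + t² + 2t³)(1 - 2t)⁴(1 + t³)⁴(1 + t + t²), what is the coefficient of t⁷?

(3 + 2t + t² + 2t³) has coefficients 3,2,1,2 for degrees 0…3.
(1 - 2t)⁴ has coefficients 1,-8,24,-32,16,0,0,0 for degrees 0…7.
Multiplying by (1 + t³)⁴ gives running coefficients 1,-8,24,-28,-16,96,-122,16 for degrees 0…7.
Finally multiplying by (1 + t + t²), the product of all factors after the first has coefficients 1,-7,17,-12,-20,52,-42,-10 for degrees 0…7.
[t⁷] = 3·(-10) + 2·(-42) + 1·52 + 2·(-20) = -102.

-102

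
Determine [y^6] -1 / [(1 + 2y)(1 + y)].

The denominator gives the recurrence a_n = −3a_(n−1) − 2a_(n−2) for n ≥ 2; the numerator fixes a_0 = -1, a_1 = 3.
Iterating: -1, 3, -7, 15, -31, 63, -127, so a_6 = -127.

-127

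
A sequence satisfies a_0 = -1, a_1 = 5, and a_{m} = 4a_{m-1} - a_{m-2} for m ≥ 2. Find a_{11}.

The ordinary generating function has denominator 1 - 4t + t^2.
Iterating the recurrence: a_0,…,a_{11} = -1, 5, 21, 79, 295, 1101, 4109, 15335, 57231, 213589, 797125, 2974911.

2974911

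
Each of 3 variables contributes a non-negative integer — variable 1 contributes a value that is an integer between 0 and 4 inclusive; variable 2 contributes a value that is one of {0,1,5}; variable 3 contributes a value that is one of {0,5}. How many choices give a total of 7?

The generating function for the choices is (1 + t + t^2 + t^3 + t^4)·(1 + t + t^5)·(1 + t^5); the count is [t^7].
(1 + t + t^2 + t^3 + t^4) has coefficients 1,1,1,1,1 for degrees 0…4.
(1 + t + t^5) has coefficients 1,1,0,0,0,1,0,0 for degrees 0…7.
Finally multiplying by (1 + t^5), the product of all factors after the first has coefficients 1,1,0,0,0,2,1,0 for degrees 0…7.
[t^7] = 1·0 + 1·1 + 1·2 + 1·0 + 1·0 = 3.

3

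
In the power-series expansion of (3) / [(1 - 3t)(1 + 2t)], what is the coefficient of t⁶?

1389

Partial fractions give a closed form: a_n = (9/5)·3^n + (6/5)·(-2)^n.
At n = 6: a_6 = 1389.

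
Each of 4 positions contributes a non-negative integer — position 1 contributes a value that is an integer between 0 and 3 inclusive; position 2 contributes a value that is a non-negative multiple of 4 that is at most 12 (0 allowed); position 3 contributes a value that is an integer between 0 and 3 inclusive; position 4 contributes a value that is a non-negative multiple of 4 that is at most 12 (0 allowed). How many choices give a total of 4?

5

The generating function for the choices is (1 + x + x^2 + x^3)·(1 + x^4 + x^8 + x^12)·(1 + x + x^2 + x^3)·(1 + x^4 + x^8 + x^12); the count is [x^4].
(1 + x + x^2 + x^3) has coefficients 1,1,1,1 for degrees 0…3.
(1 + x^4 + x^8 + x^12) has coefficients 1,0,0,0,1 for degrees 0…4.
Multiplying by (1 + x + x^2 + x^3) gives running coefficients 1,1,1,1,1 for degrees 0…4.
Finally multiplying by (1 + x^4 + x^8 + x^12), the product of all factors after the first has coefficients 1,1,1,1,2 for degrees 0…4.
[x^4] = 1·2 + 1·1 + 1·1 + 1·1 = 5.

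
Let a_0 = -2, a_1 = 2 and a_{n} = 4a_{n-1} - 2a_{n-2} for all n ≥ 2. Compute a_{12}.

The ordinary generating function has denominator 1 - 4z + 2z^2.
Iterating the recurrence: a_0,…,a_{12} = -2, 2, 12, 44, 152, 520, 1776, 6064, 20704, 70688, 241344, 824000, 2813312.

2813312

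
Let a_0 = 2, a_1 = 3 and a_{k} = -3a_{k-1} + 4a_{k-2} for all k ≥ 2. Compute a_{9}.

52431

The ordinary generating function has denominator 1 + 3x - 4x^2.
Iterating the recurrence: a_0,…,a_{9} = 2, 3, -1, 15, -49, 207, -817, 3279, -13105, 52431.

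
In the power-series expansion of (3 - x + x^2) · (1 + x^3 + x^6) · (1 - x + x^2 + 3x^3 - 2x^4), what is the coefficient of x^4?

-12

(3 - x + x^2) has coefficients 3,-1,1 for degrees 0…2.
(1 + x^3 + x^6) has coefficients 1,0,0,1,0 for degrees 0…4.
Finally multiplying by (1 - x + x^2 + 3x^3 - 2x^4), the product of all factors after the first has coefficients 1,-1,1,4,-3 for degrees 0…4.
[x^4] = 3·(-3) − 1·4 + 1·1 = -12.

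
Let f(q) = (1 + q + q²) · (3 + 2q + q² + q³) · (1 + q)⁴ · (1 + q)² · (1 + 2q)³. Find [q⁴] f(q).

2467

(1 + q + q²) has coefficients 1,1,1 for degrees 0…2.
(3 + 2q + q² + q³) has coefficients 3,2,1,1,0 for degrees 0…4.
Multiplying by (1 + q)⁴ gives running coefficients 3,14,27,29,21 for degrees 0…4.
Multiplying by (1 + q)² gives running coefficients 3,20,58,97,106 for degrees 0…4.
Finally multiplying by (1 + 2q)³, the product of all factors after the first has coefficients 3,38,214,709,1544 for degrees 0…4.
[q⁴] = 1·1544 + 1·709 + 1·214 = 2467.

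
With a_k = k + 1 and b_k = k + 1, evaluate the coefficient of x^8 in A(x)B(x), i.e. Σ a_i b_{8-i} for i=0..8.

165

Write out a_i and b_{8-i} for i = 0,…,8 and sum the products.
Σ = 1·9 + 2·8 + 3·7 + 4·6 + 5·5 + 6·4 + 7·3 + 8·2 + 9·1 = 165.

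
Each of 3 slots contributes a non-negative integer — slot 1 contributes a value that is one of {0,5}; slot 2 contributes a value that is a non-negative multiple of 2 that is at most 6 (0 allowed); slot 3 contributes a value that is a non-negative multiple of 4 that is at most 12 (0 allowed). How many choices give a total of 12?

The generating function for the choices is (1 + y⁵)·(1 + y² + y⁴ + y⁶)·(1 + y⁴ + y⁸ + y¹²); the count is [y¹²].
(1 + y⁵) has coefficients 1,0,0,0,0,1 for degrees 0…5.
(1 + y² + y⁴ + y⁶) has coefficients 1,0,1,0,1,0,1,0,0,0,0,0,0 for degrees 0…12.
Finally multiplying by (1 + y⁴ + y⁸ + y¹²), the product of all factors after the first has coefficients 1,0,1,0,2,0,2,0,2,0,2,0,2 for degrees 0…12.
[y¹²] = 1·2 + 1·0 = 2.

2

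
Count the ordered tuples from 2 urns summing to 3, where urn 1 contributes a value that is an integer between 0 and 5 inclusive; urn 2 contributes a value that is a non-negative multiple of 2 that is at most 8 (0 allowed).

2

The generating function for the choices is (1 + x + x² + x³ + x⁴ + x⁵)·(1 + x² + x⁴ + x⁶ + x⁸); the count is [x³].
(1 + x + x² + x³ + x⁴ + x⁵) has coefficients 1,1,1,1 for degrees 0…3.
(1 + x² + x⁴ + x⁶ + x⁸) has coefficients 1,0,1,0 for degrees 0…3.
[x³] = 1·0 + 1·1 + 1·0 + 1·1 = 2.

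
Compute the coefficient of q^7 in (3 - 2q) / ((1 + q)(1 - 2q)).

169

The denominator gives the recurrence a_n = a_(n−1) + 2a_(n−2) for n ≥ 3; the numerator fixes a_0 = 3, a_1 = 1, a_2 = 7.
Iterating: 3, 1, 7, 9, 23, 41, 87, 169, so a_7 = 169.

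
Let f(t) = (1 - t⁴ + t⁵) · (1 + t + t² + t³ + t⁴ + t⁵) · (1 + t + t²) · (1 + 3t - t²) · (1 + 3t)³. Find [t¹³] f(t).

(1 - t⁴ + t⁵) has coefficients 1,0,0,0,-1,1 for degrees 0…5.
(1 + t + t² + t³ + t⁴ + t⁵) has coefficients 1,1,1,1,1,1,0,0,0,0,0,0,0,0 for degrees 0…13.
Multiplying by (1 + t + t²) gives running coefficients 1,2,3,3,3,3,2,1,0,0,0,0,0,0 for degrees 0…13.
Multiplying by (1 + 3t - t²) gives running coefficients 1,5,8,10,9,9,8,4,1,-1,0,0,0,0 for degrees 0…13.
Finally multiplying by (1 + 3t)³, the product of all factors after the first has coefficients 1,14,80,244,450,576,602,562,496,332,126,0,-27,0 for degrees 0…13.
[t¹³] = 1·0 − 1·332 + 1·496 = 164.

164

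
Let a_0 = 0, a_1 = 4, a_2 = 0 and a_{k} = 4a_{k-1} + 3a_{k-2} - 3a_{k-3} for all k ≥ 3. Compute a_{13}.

30543408

The ordinary generating function has denominator 1 - 4q - 3q^2 + 3q^3.
Iterating the recurrence: a_0,…,a_{13} = 0, 4, 0, 12, 36, 180, 792, 3600, 16236, 73368, 331380, 1496916, 6761700, 30543408.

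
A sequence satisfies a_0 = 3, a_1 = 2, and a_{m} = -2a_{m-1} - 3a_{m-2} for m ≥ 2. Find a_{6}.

The ordinary generating function has denominator 1 + 2x + 3x^2.
Iterating the recurrence: a_0,…,a_{6} = 3, 2, -13, 20, -1, -58, 119.

119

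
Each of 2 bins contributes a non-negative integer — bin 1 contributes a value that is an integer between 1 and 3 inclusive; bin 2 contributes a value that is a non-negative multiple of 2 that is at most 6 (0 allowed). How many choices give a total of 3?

2

The generating function for the choices is (t + t^2 + t^3)·(1 + t^2 + t^4 + t^6); the count is [t^3].
(t + t^2 + t^3) has coefficients 0,1,1,1 for degrees 0…3.
(1 + t^2 + t^4 + t^6) has coefficients 1,0,1,0 for degrees 0…3.
[t^3] = 1·1 + 1·0 + 1·1 = 2.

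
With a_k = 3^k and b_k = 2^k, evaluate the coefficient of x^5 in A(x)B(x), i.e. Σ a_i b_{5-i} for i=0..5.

665

Write out a_i and b_{5-i} for i = 0,…,5 and sum the products.
Σ = 1·32 + 3·16 + 9·8 + 27·4 + 81·2 + 243·1 = 665.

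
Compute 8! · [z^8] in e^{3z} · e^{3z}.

1679616

The EGF product rule gives c_8 = Σ_{k_1+k_2=8} C(8; k_1,k_2) · ∏ g_i(k_i), where e^{3z} gives (3)^k; e^{3z} gives (3)^k.
g_1(k) for k = 0…8: 1, 3, 9, 27, 81, 243, 729, 2187, 6561.
g_2(k) for k = 0…8: 1, 3, 9, 27, 81, 243, 729, 2187, 6561.
c_8 = Σ_k C(8,k)·g_1(k)·g_2(8−k) = 1·1·6561 + 8·3·2187 + 28·9·729 + 56·27·243 + 70·81·81 + 56·243·27 + 28·729·9 + 8·2187·3 + 1·6561·1 = 6561 + 52488 + 183708 + 367416 + 459270 + 367416 + 183708 + 52488 + 6561 = 1679616.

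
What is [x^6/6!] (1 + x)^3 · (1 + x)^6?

The EGF product rule gives c_6 = Σ_{k_1+k_2=6} C(6; k_1,k_2) · ∏ g_i(k_i), where (1+x)^3 gives the falling factorial (3)_k; (1+x)^6 gives the falling factorial (6)_k.
g_1(k) for k = 0…6: 1, 3, 6, 6, 0, 0, 0.
g_2(k) for k = 0…6: 1, 6, 30, 120, 360, 720, 720.
c_6 = Σ_k C(6,k)·g_1(k)·g_2(6−k) = 1·1·720 + 6·3·720 + 15·6·360 + 20·6·120 = 720 + 12960 + 32400 + 14400 = 60480.

60480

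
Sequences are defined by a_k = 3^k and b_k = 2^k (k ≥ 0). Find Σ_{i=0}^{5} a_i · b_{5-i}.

The convolution is the x^5 coefficient of A(x)B(x).
Σ = 1·32 + 3·16 + 9·8 + 27·4 + 81·2 + 243·1 = 665.

665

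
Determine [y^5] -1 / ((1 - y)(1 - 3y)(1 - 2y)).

Partial fractions give a closed form: a_n = (-1/2)·1^n + (-9/2)·3^n + (4)·2^n.
At n = 5: a_5 = -966.

-966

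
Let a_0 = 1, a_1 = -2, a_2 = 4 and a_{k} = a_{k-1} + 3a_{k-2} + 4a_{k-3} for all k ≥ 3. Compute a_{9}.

1138

The ordinary generating function has denominator 1 - x - 3x^2 - 4x^3.
Iterating the recurrence: a_0,…,a_{9} = 1, -2, 4, 2, 6, 28, 54, 162, 436, 1138.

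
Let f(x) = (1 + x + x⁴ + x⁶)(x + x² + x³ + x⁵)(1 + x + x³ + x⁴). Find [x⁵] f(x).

(1 + x + x⁴ + x⁶) has coefficients 1,1,0,0,1,0 for degrees 0…5.
(x + x² + x³ + x⁵) has coefficients 0,1,1,1,0,1 for degrees 0…5.
Finally multiplying by (1 + x + x³ + x⁴), the product of all factors after the first has coefficients 0,1,2,2,2,3 for degrees 0…5.
[x⁵] = 1·3 + 1·2 + 1·1 = 6.

6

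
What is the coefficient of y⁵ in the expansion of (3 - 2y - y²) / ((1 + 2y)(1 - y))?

The denominator gives the recurrence a_n = −a_(n−1) + 2a_(n−2) for n ≥ 3; the numerator fixes a_0 = 3, a_1 = -5, a_2 = 10.
Iterating: 3, -5, 10, -20, 40, -80, so a_5 = -80.

-80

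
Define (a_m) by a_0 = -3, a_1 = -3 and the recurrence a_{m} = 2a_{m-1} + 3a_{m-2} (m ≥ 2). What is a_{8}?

The ordinary generating function has denominator 1 - 2z - 3z^2.
Iterating the recurrence: a_0,…,a_{8} = -3, -3, -15, -39, -123, -363, -1095, -3279, -9843.

-9843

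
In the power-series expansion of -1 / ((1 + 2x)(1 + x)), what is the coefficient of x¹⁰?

-2047

Partial fractions give a closed form: a_n = (-2)·(-2)^n + (1)·(-1)^n.
At n = 10: a_10 = -2047.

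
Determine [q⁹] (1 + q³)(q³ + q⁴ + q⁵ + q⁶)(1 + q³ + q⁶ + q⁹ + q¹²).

(1 + q³) has coefficients 1,0,0,1 for degrees 0…3.
(q³ + q⁴ + q⁵ + q⁶) has coefficients 0,0,0,1,1,1,1,0,0,0 for degrees 0…9.
Finally multiplying by (1 + q³ + q⁶ + q⁹ + q¹²), the product of all factors after the first has coefficients 0,0,0,1,1,1,2,1,1,2 for degrees 0…9.
[q⁹] = 1·2 + 1·2 = 4.

4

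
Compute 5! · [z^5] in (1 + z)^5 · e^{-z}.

-56

The EGF product rule gives c_5 = Σ_{k_1+k_2=5} C(5; k_1,k_2) · ∏ g_i(k_i), where (1+z)^5 gives the falling factorial (5)_k; e^{-z} gives (-1)^k.
g_1(k) for k = 0…5: 1, 5, 20, 60, 120, 120.
g_2(k) for k = 0…5: 1, -1, 1, -1, 1, -1.
c_5 = Σ_k C(5,k)·g_1(k)·g_2(5−k) = 1·1·(-1) + 5·5·1 + 10·20·(-1) + 10·60·1 + 5·120·(-1) + 1·120·1 = −1 + 25 − 200 + 600 − 600 + 120 = -56.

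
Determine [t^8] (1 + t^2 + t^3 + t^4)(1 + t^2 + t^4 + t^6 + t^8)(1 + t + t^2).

7

(1 + t^2 + t^3 + t^4) has coefficients 1,0,1,1,1 for degrees 0…4.
(1 + t^2 + t^4 + t^6 + t^8) has coefficients 1,0,1,0,1,0,1,0,1 for degrees 0…8.
Finally multiplying by (1 + t + t^2), the product of all factors after the first has coefficients 1,1,2,1,2,1,2,1,2 for degrees 0…8.
[t^8] = 1·2 + 1·2 + 1·1 + 1·2 = 7.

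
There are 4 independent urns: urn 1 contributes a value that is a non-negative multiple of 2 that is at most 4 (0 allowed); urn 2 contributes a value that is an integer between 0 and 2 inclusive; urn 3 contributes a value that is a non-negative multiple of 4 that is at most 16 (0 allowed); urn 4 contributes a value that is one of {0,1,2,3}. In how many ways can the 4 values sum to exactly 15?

9

The generating function for the choices is (1 + t^2 + t^4)·(1 + t + t^2)·(1 + t^4 + t^8 + t^12 + t^16)·(1 + t + t^2 + t^3); the count is [t^15].
(1 + t^2 + t^4) has coefficients 1,0,1,0,1 for degrees 0…4.
(1 + t + t^2) has coefficients 1,1,1,0,0,0,0,0,0,0,0,0,0,0,0,0 for degrees 0…15.
Multiplying by (1 + t^4 + t^8 + t^12 + t^16) gives running coefficients 1,1,1,0,1,1,1,0,1,1,1,0,1,1,1,0 for degrees 0…15.
Finally multiplying by (1 + t + t^2 + t^3), the product of all factors after the first has coefficients 1,2,3,3,3,3,3,3,3,3,3,3,3,3,3,3 for degrees 0…15.
[t^15] = 1·3 + 1·3 + 1·3 = 9.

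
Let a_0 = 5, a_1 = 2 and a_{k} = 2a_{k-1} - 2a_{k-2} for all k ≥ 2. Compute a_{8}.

The ordinary generating function has denominator 1 - 2t + 2t^2.
Iterating the recurrence: a_0,…,a_{8} = 5, 2, -6, -16, -20, -8, 24, 64, 80.

80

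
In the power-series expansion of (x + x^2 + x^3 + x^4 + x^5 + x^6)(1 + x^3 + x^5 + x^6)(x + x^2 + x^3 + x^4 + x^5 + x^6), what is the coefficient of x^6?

(x + x^2 + x^3 + x^4 + x^5 + x^6) has coefficients 0,1,1,1,1,1,1 for degrees 0…6.
(1 + x^3 + x^5 + x^6) has coefficients 1,0,0,1,0,1,1 for degrees 0…6.
Finally multiplying by (x + x^2 + x^3 + x^4 + x^5 + x^6), the product of all factors after the first has coefficients 0,1,1,1,2,2,3 for degrees 0…6.
[x^6] = 1·2 + 1·2 + 1·1 + 1·1 + 1·1 + 1·0 = 7.

7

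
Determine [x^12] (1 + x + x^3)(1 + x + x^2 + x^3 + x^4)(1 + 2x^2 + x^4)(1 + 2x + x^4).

7

(1 + x + x^3) has coefficients 1,1,0,1 for degrees 0…3.
(1 + x + x^2 + x^3 + x^4) has coefficients 1,1,1,1,1,0,0,0,0,0,0,0,0 for degrees 0…12.
Multiplying by (1 + 2x^2 + x^4) gives running coefficients 1,1,3,3,4,3,3,1,1,0,0,0,0 for degrees 0…12.
Finally multiplying by (1 + 2x + x^4), the product of all factors after the first has coefficients 1,3,5,9,11,12,12,10,7,5,3,1,1 for degrees 0…12.
[x^12] = 1·1 + 1·1 + 1·5 = 7.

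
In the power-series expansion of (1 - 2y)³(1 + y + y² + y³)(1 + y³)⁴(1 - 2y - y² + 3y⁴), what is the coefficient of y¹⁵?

(1 - 2y)³ has coefficients 1,-6,12,-8 for degrees 0…3.
(1 + y + y² + y³) has coefficients 1,1,1,1,0,0,0,0,0,0,0,0,0,0,0,0 for degrees 0…15.
Multiplying by (1 + y³)⁴ gives running coefficients 1,1,1,5,4,4,10,6,6,10,4,4,5,1,1,1 for degrees 0…15.
Finally multiplying by (1 - 2y - y² + 3y⁴), the product of all factors after the first has coefficients 1,-1,-2,2,-4,-6,1,-3,-4,4,8,4,11,17,6,10 for degrees 0…15.
[y¹⁵] = 1·10 − 6·6 + 12·17 − 8·11 = 90.

90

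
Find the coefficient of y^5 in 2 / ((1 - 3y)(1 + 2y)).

266

The denominator gives the recurrence a_n = a_(n−1) + 6a_(n−2) for n ≥ 2; the numerator fixes a_0 = 2, a_1 = 2.
Iterating: 2, 2, 14, 26, 110, 266, so a_5 = 266.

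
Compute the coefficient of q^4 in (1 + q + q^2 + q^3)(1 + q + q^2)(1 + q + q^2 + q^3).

10

(1 + q + q^2 + q^3) has coefficients 1,1,1,1 for degrees 0…3.
(1 + q + q^2) has coefficients 1,1,1,0,0 for degrees 0…4.
Finally multiplying by (1 + q + q^2 + q^3), the product of all factors after the first has coefficients 1,2,3,3,2 for degrees 0…4.
[q^4] = 1·2 + 1·3 + 1·3 + 1·2 = 10.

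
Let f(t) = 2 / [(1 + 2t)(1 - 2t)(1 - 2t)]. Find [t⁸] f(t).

The denominator gives the recurrence a_n = 2a_(n−1) + 4a_(n−2) − 8a_(n−3) for n ≥ 3; the numerator fixes a_0 = 2, a_1 = 4, a_2 = 16.
Iterating: 2, 4, 16, 32, 96, 192, 512, 1024, 2560, so a_8 = 2560.

2560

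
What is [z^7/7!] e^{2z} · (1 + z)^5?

93088

The EGF product rule gives c_7 = Σ_{k_1+k_2=7} C(7; k_1,k_2) · ∏ g_i(k_i), where e^{2z} gives (2)^k; (1+z)^5 gives the falling factorial (5)_k.
g_1(k) for k = 0…7: 1, 2, 4, 8, 16, 32, 64, 128.
g_2(k) for k = 0…7: 1, 5, 20, 60, 120, 120, 0, 0.
c_7 = Σ_k C(7,k)·g_1(k)·g_2(7−k) = 21·4·120 + 35·8·120 + 35·16·60 + 21·32·20 + 7·64·5 + 1·128·1 = 10080 + 33600 + 33600 + 13440 + 2240 + 128 = 93088.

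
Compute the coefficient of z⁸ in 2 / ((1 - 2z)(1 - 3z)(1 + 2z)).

The denominator gives the recurrence a_n = 3a_(n−1) + 4a_(n−2) − 12a_(n−3) for n ≥ 3; the numerator fixes a_0 = 2, a_1 = 6, a_2 = 26.
Iterating: 2, 6, 26, 78, 266, 798, 2522, 7566, 23210, so a_8 = 23210.

23210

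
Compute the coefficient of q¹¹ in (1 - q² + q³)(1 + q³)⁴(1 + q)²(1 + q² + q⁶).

5

(1 - q² + q³) has coefficients 1,0,-1,1 for degrees 0…3.
(1 + q³)⁴ has coefficients 1,0,0,4,0,0,6,0,0,4,0,0 for degrees 0…11.
Multiplying by (1 + q)² gives running coefficients 1,2,1,4,8,4,6,12,6,4,8,4 for degrees 0…11.
Finally multiplying by (1 + q² + q⁶), the product of all factors after the first has coefficients 1,2,2,6,9,8,15,18,13,20,22,12 for degrees 0…11.
[q¹¹] = 1·12 − 1·20 + 1·13 = 5.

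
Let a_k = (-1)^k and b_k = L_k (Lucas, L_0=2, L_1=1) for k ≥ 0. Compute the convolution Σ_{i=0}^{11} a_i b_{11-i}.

Write out a_i and b_{11-i} for i = 0,…,11 and sum the products.
Σ = 1·199 − 1·123 + 1·76 − 1·47 + 1·29 − 1·18 + 1·11 − 1·7 + 1·4 − 1·3 + 1·1 − 1·2 = 120.

120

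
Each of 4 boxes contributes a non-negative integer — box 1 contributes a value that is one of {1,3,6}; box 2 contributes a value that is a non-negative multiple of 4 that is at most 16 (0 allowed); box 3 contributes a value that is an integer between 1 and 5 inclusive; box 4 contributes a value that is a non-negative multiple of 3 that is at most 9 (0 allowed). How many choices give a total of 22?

The generating function for the choices is (z + z^3 + z^6)·(1 + z^4 + z^8 + z^12 + z^16)·(z + z^2 + z^3 + z^4 + z^5)·(1 + z^3 + z^6 + z^9); the count is [z^22].
(z + z^3 + z^6) has coefficients 0,1,0,1,0,0,1 for degrees 0…6.
(1 + z^4 + z^8 + z^12 + z^16) has coefficients 1,0,0,0,1,0,0,0,1,0,0,0,1,0,0,0,1,0,0,0,0,0,0 for degrees 0…22.
Multiplying by (z + z^2 + z^3 + z^4 + z^5) gives running coefficients 0,1,1,1,1,2,1,1,1,2,1,1,1,2,1,1,1,2,1,1,1,1,0 for degrees 0…22.
Finally multiplying by (1 + z^3 + z^6 + z^9), the product of all factors after the first has coefficients 0,1,1,1,2,3,2,3,4,4,4,5,5,5,5,5,5,5,5,5,5,4,4 for degrees 0…22.
[z^22] = 1·4 + 1·5 + 1·5 = 14.

14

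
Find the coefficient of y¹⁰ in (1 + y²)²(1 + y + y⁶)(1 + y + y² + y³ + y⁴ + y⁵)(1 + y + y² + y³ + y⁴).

32

(1 + y²)² has coefficients 1,0,2,0,1 for degrees 0…4.
(1 + y + y⁶) has coefficients 1,1,0,0,0,0,1,0,0,0,0 for degrees 0…10.
Multiplying by (1 + y + y² + y³ + y⁴ + y⁵) gives running coefficients 1,2,2,2,2,2,2,1,1,1,1 for degrees 0…10.
Finally multiplying by (1 + y + y² + y³ + y⁴), the product of all factors after the first has coefficients 1,3,5,7,9,10,10,9,8,7,6 for degrees 0…10.
[y¹⁰] = 1·6 + 2·8 + 1·10 = 32.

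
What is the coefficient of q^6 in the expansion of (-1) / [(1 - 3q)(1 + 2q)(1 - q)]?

-673

Partial fractions give a closed form: a_n = (-9/10)·3^n + (-4/15)·(-2)^n + (1/6)·1^n.
At n = 6: a_6 = -673.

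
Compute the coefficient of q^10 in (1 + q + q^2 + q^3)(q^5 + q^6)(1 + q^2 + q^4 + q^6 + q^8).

4

(1 + q + q^2 + q^3) has coefficients 1,1,1,1 for degrees 0…3.
(q^5 + q^6) has coefficients 0,0,0,0,0,1,1,0,0,0,0 for degrees 0…10.
Finally multiplying by (1 + q^2 + q^4 + q^6 + q^8), the product of all factors after the first has coefficients 0,0,0,0,0,1,1,1,1,1,1 for degrees 0…10.
[q^10] = 1·1 + 1·1 + 1·1 + 1·1 = 4.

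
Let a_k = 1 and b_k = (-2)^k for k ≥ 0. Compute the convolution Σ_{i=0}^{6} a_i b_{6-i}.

43

This is [x^6] in the product of the two ordinary generating functions.
Σ = 1·64 + 1·(-32) + 1·16 + 1·(-8) + 1·4 + 1·(-2) + 1·1 = 43.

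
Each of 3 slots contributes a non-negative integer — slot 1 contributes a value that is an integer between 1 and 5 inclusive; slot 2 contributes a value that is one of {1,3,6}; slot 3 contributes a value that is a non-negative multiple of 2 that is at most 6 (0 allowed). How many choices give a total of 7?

5

The generating function for the choices is (y + y^2 + y^3 + y^4 + y^5)·(y + y^3 + y^6)·(1 + y^2 + y^4 + y^6); the count is [y^7].
(y + y^2 + y^3 + y^4 + y^5) has coefficients 0,1,1,1,1,1 for degrees 0…5.
(y + y^3 + y^6) has coefficients 0,1,0,1,0,0,1,0 for degrees 0…7.
Finally multiplying by (1 + y^2 + y^4 + y^6), the product of all factors after the first has coefficients 0,1,0,2,0,2,1,2 for degrees 0…7.
[y^7] = 1·1 + 1·2 + 1·0 + 1·2 + 1·0 = 5.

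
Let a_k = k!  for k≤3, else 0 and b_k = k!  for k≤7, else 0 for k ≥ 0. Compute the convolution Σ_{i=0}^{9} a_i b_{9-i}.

Write out a_i and b_{9-i} for i = 0,…,9 and sum the products.
Σ = 1·0 + 1·0 + 2·5040 + 6·720 + 0·120 + 0·24 + 0·6 + 0·2 + 0·1 + 0·1 = 14400.

14400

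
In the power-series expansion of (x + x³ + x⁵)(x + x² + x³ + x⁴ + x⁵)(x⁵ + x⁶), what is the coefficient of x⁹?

3

(x + x³ + x⁵) has coefficients 0,1,0,1,0,1 for degrees 0…5.
(x + x² + x³ + x⁴ + x⁵) has coefficients 0,1,1,1,1,1,0,0,0,0 for degrees 0…9.
Finally multiplying by (x⁵ + x⁶), the product of all factors after the first has coefficients 0,0,0,0,0,0,1,2,2,2 for degrees 0…9.
[x⁹] = 1·2 + 1·1 + 1·0 = 3.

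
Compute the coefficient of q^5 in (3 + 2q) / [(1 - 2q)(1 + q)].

85

The denominator gives the recurrence a_n = a_(n−1) + 2a_(n−2) for n ≥ 3; the numerator fixes a_0 = 3, a_1 = 5, a_2 = 11.
Iterating: 3, 5, 11, 21, 43, 85, so a_5 = 85.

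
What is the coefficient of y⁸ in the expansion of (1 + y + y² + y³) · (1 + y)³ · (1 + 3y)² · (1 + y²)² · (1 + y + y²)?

1031

(1 + y + y² + y³) has coefficients 1,1,1,1 for degrees 0…3.
(1 + y)³ has coefficients 1,3,3,1,0,0,0,0,0 for degrees 0…8.
Multiplying by (1 + 3y)² gives running coefficients 1,9,30,46,33,9,0,0,0 for degrees 0…8.
Multiplying by (1 + y²)² gives running coefficients 1,9,32,64,94,110,96,64,33 for degrees 0…8.
Finally multiplying by (1 + y + y²), the product of all factors after the first has coefficients 1,10,42,105,190,268,300,270,193 for degrees 0…8.
[y⁸] = 1·193 + 1·270 + 1·300 + 1·268 = 1031.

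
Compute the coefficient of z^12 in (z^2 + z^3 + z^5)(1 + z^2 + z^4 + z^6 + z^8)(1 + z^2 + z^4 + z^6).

(z^2 + z^3 + z^5) has coefficients 0,0,1,1,0,1 for degrees 0…5.
(1 + z^2 + z^4 + z^6 + z^8) has coefficients 1,0,1,0,1,0,1,0,1,0,0,0,0 for degrees 0…12.
Finally multiplying by (1 + z^2 + z^4 + z^6), the product of all factors after the first has coefficients 1,0,2,0,3,0,4,0,4,0,3,0,2 for degrees 0…12.
[z^12] = 1·3 + 1·0 + 1·0 = 3.

3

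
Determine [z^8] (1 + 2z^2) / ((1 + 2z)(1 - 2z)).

384

The denominator gives the recurrence a_n = 4a_(n−2) for n ≥ 3; the numerator fixes a_0 = 1, a_1 = 0, a_2 = 6.
Iterating: 1, 0, 6, 0, 24, 0, 96, 0, 384, so a_8 = 384.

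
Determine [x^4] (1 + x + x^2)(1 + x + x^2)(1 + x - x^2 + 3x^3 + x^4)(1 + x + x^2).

17

(1 + x + x^2) has coefficients 1,1,1 for degrees 0…2.
(1 + x + x^2) has coefficients 1,1,1,0,0 for degrees 0…4.
Multiplying by (1 + x - x^2 + 3x^3 + x^4) gives running coefficients 1,2,1,3,3 for degrees 0…4.
Finally multiplying by (1 + x + x^2), the product of all factors after the first has coefficients 1,3,4,6,7 for degrees 0…4.
[x^4] = 1·7 + 1·6 + 1·4 = 17.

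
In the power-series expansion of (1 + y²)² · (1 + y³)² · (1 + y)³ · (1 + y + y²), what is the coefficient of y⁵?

(1 + y²)² has coefficients 1,0,2,0,1 for degrees 0…4.
(1 + y³)² has coefficients 1,0,0,2,0,0 for degrees 0…5.
Multiplying by (1 + y)³ gives running coefficients 1,3,3,3,6,6 for degrees 0…5.
Finally multiplying by (1 + y + y²), the product of all factors after the first has coefficients 1,4,7,9,12,15 for degrees 0…5.
[y⁵] = 1·15 + 2·9 + 1·4 = 37.

37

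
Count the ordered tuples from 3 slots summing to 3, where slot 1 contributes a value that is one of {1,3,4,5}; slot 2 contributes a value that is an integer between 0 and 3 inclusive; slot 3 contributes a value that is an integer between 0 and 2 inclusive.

4

The generating function for the choices is (x + x³ + x⁴ + x⁵)·(1 + x + x² + x³)·(1 + x + x²); the count is [x³].
(x + x³ + x⁴ + x⁵) has coefficients 0,1,0,1 for degrees 0…3.
(1 + x + x² + x³) has coefficients 1,1,1,1 for degrees 0…3.
Finally multiplying by (1 + x + x²), the product of all factors after the first has coefficients 1,2,3,3 for degrees 0…3.
[x³] = 1·3 + 1·1 = 4.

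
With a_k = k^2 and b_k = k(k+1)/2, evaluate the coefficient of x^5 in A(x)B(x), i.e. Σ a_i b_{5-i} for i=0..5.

77

This is [x^5] in the product of the two ordinary generating functions.
Σ = 0·15 + 1·10 + 4·6 + 9·3 + 16·1 + 25·0 = 77.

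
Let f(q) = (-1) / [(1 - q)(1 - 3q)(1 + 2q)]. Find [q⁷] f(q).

-1934

Partial fractions give a closed form: a_n = (1/6)·1^n + (-9/10)·3^n + (-4/15)·(-2)^n.
At n = 7: a_7 = -1934.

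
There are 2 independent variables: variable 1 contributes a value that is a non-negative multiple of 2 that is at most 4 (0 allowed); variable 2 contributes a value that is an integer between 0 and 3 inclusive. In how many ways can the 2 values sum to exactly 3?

2

The generating function for the choices is (1 + z² + z⁴)·(1 + z + z² + z³); the count is [z³].
(1 + z² + z⁴) has coefficients 1,0,1,0 for degrees 0…3.
(1 + z + z² + z³) has coefficients 1,1,1,1 for degrees 0…3.
[z³] = 1·1 + 1·1 = 2.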